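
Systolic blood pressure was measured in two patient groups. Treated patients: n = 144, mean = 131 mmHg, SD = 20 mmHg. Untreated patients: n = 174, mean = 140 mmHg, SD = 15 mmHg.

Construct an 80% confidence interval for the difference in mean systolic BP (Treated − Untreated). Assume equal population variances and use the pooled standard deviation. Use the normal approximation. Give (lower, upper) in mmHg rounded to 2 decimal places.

(-11.52, -6.48)

Pooled variance s_p² = [143·20² + 173·15²] / (144+174−2) = 304.1930, so s_p = 17.4411.
SE_diff = s_p·√(1/n₁ + 1/n₂) = 17.4411·√(1/144 + 1/174) = 1.9649.
z* = 1.282; margin = 1.282 × 1.9649 = 2.5190.
Difference = 131 − 140 = -9.0000.
-9.0000 ± 2.5190 → (-11.52, -6.48).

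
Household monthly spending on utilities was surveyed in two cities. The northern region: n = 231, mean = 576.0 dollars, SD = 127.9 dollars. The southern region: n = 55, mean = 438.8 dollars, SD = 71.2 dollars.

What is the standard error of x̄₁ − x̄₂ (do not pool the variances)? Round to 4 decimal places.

12.7666

Per-group SEs: s₁/√n₁ = 127.9/√231 = 8.4152, s₂/√n₂ = 71.2/√55 = 9.6006.
Unpooled SE of the difference: √(70.81559104 + 92.17152036) = 12.7666.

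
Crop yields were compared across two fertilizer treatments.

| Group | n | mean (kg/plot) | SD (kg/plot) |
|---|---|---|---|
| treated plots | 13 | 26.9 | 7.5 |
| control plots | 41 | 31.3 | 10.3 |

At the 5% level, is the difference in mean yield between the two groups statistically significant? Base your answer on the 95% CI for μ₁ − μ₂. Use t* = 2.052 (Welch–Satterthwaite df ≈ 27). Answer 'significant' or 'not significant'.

not significant

SE₁ = s₁/√n₁ = 7.5/√13 = 2.0801; SE₂ = 10.3/√41 = 1.6086.
Independent samples, unequal variances: SE_diff = √(SE₁² + SE₂²) = √(4.32681601 + 2.58759396) = 2.6295.
t* = 2.052, so margin of error = 2.052 × 2.6295 = 5.3957.
Difference in means = 26.9 − 31.3 = -4.4000.
-4.4000 ± 5.3957 → (-9.7957, 0.9957).
The interval (-9.7957, 0.9957) contains 0, so the difference is not significant.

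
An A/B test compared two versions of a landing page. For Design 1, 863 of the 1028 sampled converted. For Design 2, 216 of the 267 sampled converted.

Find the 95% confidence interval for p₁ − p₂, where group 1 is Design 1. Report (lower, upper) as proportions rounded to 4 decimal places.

(-0.0217, 0.0827)

p̂₁ = 863/1028 = 0.8395 and p̂₂ = 216/267 = 0.8090.
SE₁ = √(p̂₁(1−p̂₁)/n₁) = √(0.8395·0.1605/1028) = 0.01145; SE₂ = √(0.8090·0.1910/267) = 0.02406.
Independent samples: SE of the difference = √(SE₁² + SE₂²) = √(0.0001311025 + 0.0005788836) = 0.02665.
z* for 95% confidence is 1.960, so the margin of error is 1.960 × 0.02665 = 0.05223.
Point estimate p̂₁ − p̂₂ = 0.8395 − 0.8090 = 0.0305.
0.0305 ± 0.05223 → (-0.0217, 0.0827).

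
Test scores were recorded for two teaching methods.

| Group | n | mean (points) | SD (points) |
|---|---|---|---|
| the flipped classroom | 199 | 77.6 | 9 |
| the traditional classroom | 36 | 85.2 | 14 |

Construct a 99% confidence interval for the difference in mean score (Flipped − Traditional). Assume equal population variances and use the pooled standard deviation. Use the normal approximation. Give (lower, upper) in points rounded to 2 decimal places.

s_p = √[((n₁−1)s₁² + (n₂−1)s₂²)/(n₁+n₂−2)] = √[(198·9² + 35·14²)/233] = 9.9134.
SE = 9.9134·√(1/199 + 1/36) = 1.7955.
With z* = 2.576, margin = 2.576 × 1.7955 = 4.6252.
x̄₁ − x̄₂ = 77.6 − 85.2 = -7.6000; interval -7.6000 ± 4.6252 = (-12.23, -2.97).

(-12.23, -2.97)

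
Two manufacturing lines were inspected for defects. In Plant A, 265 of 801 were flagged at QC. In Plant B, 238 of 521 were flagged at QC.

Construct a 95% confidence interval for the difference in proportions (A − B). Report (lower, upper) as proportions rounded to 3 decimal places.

p̂₁ = 265/801 = 0.3308 and p̂₂ = 238/521 = 0.4568.
SE₁ = √(p̂₁(1−p̂₁)/n₁) = √(0.3308·0.6692/801) = 0.01662; SE₂ = √(0.4568·0.5432/521) = 0.02182.
Independent samples: SE of the difference = √(SE₁² + SE₂²) = √(0.0002762244 + 0.0004761124) = 0.02743.
z* for 95% confidence is 1.960, so the margin of error is 1.960 × 0.02743 = 0.05376.
Point estimate p̂₁ − p̂₂ = 0.3308 − 0.4568 = -0.1260.
-0.1260 ± 0.05376 → (-0.180, -0.072).

(-0.180, -0.072)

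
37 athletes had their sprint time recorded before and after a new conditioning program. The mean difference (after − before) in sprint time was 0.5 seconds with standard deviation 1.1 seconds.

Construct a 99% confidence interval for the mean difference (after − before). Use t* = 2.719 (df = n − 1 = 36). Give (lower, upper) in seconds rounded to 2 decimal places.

Paired design: SE = s_d/√n = 1.1/√37 = 0.1808.
t* = 2.719; margin of error = 2.719 × 0.1808 = 0.4916.
0.5 ± 0.4916 → (0.01, 0.99).

(0.01, 0.99)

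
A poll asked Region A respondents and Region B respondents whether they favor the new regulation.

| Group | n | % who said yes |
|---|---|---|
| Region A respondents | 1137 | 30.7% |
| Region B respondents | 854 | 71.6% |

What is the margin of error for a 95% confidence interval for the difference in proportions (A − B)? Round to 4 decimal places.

The two standard errors are √(0.3070×0.6930/1137) = 0.01368 and √(0.7160×0.2840/854) = 0.01543.
Because the samples are independent, SE_diff = √(0.01368² + 0.01543²) = 0.02062.
Using z* = 1.960 for 95%, ME = 1.960 × 0.02062 = 0.04042.

0.0404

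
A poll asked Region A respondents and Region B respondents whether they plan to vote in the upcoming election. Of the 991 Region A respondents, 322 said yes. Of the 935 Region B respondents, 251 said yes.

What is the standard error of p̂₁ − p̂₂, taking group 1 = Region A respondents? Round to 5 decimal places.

Sample proportions: 322/991 = 0.3249, 251/935 = 0.2684.
Each SE is √(p̂(1−p̂)/n): √(0.3249·0.6751/991) = 0.01488 and √(0.2684·0.7316/935) = 0.01449.
SE(p̂₁ − p̂₂) = √(SE₁² + SE₂²) = √(0.0002214144 + 0.0002099601) = 0.02077, since the two samples are independent.

0.02077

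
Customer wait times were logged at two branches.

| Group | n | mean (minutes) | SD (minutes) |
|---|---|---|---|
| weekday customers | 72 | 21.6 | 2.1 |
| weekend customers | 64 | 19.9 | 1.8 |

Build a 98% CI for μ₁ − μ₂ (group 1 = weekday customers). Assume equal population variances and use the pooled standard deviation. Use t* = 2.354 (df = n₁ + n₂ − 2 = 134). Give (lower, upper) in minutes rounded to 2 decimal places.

s_p = √[((n₁−1)s₁² + (n₂−1)s₂²)/(n₁+n₂−2)] = √[(71·2.1² + 63·1.8²)/134] = 1.9647.
SE = 1.9647·√(1/72 + 1/64) = 0.3375.
With t* = 2.354, margin = 2.354 × 0.3375 = 0.7945.
x̄₁ − x̄₂ = 21.6 − 19.9 = 1.7000; interval 1.7000 ± 0.7945 = (0.91, 2.49).

(0.91, 2.49)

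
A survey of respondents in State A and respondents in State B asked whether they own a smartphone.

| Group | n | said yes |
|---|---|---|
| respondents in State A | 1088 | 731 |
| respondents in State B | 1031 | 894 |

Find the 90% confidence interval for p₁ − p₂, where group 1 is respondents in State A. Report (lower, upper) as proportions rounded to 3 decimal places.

(-0.224, -0.166)

Sample proportions: 731/1088 = 0.6719, 894/1031 = 0.8671.
Each SE is √(p̂(1−p̂)/n): √(0.6719·0.3281/1088) = 0.01423 and √(0.8671·0.1329/1031) = 0.01057.
SE(p̂₁ − p̂₂) = √(SE₁² + SE₂²) = √(0.0002024929 + 0.0001117249) = 0.01773, since the two samples are independent.
At 90% confidence z* = 1.645; margin = 1.645 × 0.01773 = 0.02917.
The difference is 0.6719 − 0.8671 = -0.1952, so the interval is -0.1952 ± 0.02917 = (-0.224, -0.166).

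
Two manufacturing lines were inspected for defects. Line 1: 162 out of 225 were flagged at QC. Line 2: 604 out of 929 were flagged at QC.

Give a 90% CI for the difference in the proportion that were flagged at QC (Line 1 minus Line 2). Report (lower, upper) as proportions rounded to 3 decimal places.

(0.014, 0.125)

p̂₁ = 162/225 = 0.7200 and p̂₂ = 604/929 = 0.6502.
SE₁ = √(p̂₁(1−p̂₁)/n₁) = √(0.7200·0.2800/225) = 0.02993; SE₂ = √(0.6502·0.3498/929) = 0.01565.
Independent samples: SE of the difference = √(SE₁² + SE₂²) = √(0.0008958049 + 0.0002449225) = 0.03377.
z* for 90% confidence is 1.645, so the margin of error is 1.645 × 0.03377 = 0.05555.
Point estimate p̂₁ − p̂₂ = 0.7200 − 0.6502 = 0.0698.
0.0698 ± 0.05555 → (0.014, 0.125).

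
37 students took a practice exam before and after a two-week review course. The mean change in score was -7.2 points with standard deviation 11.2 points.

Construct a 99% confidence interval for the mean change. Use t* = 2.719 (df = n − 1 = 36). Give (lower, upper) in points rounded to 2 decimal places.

This is a matched-pairs design, so SE = s_d/√n = 11.2/√37 = 1.8413.
Margin = 2.719 × 1.8413 = 5.0065; the interval is -7.2 ± 5.0065 = (-12.21, -2.19).

(-12.21, -2.19)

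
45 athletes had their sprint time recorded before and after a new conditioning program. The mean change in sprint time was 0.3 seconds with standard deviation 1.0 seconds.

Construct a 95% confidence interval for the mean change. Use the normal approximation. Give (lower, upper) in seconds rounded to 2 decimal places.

(0.01, 0.59)

Paired design: SE = s_d/√n = 1.0/√45 = 0.1491.
z* = 1.960; margin of error = 1.960 × 0.1491 = 0.2922.
0.3 ± 0.2922 → (0.01, 0.59).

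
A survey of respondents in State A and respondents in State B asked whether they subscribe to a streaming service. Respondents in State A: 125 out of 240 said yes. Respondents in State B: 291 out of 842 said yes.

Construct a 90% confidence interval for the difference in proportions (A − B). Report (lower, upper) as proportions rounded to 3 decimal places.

First, p̂₁ = 125/240 = 0.5208; p̂₂ = 291/842 = 0.3456.
The two standard errors are √(0.5208×0.4792/240) = 0.03225 and √(0.3456×0.6544/842) = 0.01639.
Because the samples are independent, SE_diff = √(0.03225² + 0.01639²) = 0.03618.
Using z* = 1.645 for 90%, ME = 1.645 × 0.03618 = 0.05952.
p̂₁ − p̂₂ = 0.1752; interval 0.1752 ± 0.05952 gives (0.116, 0.235).

(0.116, 0.235)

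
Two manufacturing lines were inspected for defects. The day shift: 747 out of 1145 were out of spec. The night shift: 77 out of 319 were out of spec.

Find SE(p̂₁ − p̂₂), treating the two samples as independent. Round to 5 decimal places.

0.02779

First, p̂₁ = 747/1145 = 0.6524; p̂₂ = 77/319 = 0.2414.
The two standard errors are √(0.6524×0.3476/1145) = 0.01407 and √(0.2414×0.7586/319) = 0.02396.
Because the samples are independent, SE_diff = √(0.01407² + 0.02396²) = 0.02779.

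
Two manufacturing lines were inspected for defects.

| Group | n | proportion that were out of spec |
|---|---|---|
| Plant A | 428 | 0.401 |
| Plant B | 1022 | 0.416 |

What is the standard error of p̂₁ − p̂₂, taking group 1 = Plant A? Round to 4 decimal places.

SE₁ = √(p̂₁(1−p̂₁)/n₁) = √(0.4010·0.5990/428) = 0.02369; SE₂ = √(0.4160·0.5840/1022) = 0.01542.
Independent samples: SE of the difference = √(SE₁² + SE₂²) = √(0.0005612161 + 0.0002377764) = 0.02827.

0.0283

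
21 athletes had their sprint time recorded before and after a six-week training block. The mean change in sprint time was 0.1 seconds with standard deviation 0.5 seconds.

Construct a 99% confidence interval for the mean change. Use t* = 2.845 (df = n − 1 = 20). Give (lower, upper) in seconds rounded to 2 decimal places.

(-0.21, 0.41)

Paired design: SE = s_d/√n = 0.5/√21 = 0.1091.
t* = 2.845; margin of error = 2.845 × 0.1091 = 0.3104.
0.1 ± 0.3104 → (-0.21, 0.41).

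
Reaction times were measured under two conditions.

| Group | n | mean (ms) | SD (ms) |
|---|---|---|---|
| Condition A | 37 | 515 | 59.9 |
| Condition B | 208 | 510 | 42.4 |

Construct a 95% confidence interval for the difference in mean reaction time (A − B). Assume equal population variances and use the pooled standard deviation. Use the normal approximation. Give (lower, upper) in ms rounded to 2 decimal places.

s_p = √[((n₁−1)s₁² + (n₂−1)s₂²)/(n₁+n₂−2)] = √[(36·59.9² + 207·42.4²)/243] = 45.4201.
SE = 45.4201·√(1/37 + 1/208) = 8.1040.
With z* = 1.960, margin = 1.960 × 8.1040 = 15.8838.
x̄₁ − x̄₂ = 515 − 510 = 5.0000; interval 5.0000 ± 15.8838 = (-10.88, 20.88).

(-10.88, 20.88)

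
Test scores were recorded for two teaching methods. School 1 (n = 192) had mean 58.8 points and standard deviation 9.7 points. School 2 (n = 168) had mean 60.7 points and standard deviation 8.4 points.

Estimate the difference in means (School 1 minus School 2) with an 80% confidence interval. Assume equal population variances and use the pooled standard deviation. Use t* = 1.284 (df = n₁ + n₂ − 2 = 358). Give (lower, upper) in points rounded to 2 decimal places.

s_p = √[((n₁−1)s₁² + (n₂−1)s₂²)/(n₁+n₂−2)] = √[(191·9.7² + 167·8.4²)/358] = 9.1167.
SE = 9.1167·√(1/192 + 1/168) = 0.9631.
With t* = 1.284, margin = 1.284 × 0.9631 = 1.2366.
x̄₁ − x̄₂ = 58.8 − 60.7 = -1.9000; interval -1.9000 ± 1.2366 = (-3.14, -0.66).

(-3.14, -0.66)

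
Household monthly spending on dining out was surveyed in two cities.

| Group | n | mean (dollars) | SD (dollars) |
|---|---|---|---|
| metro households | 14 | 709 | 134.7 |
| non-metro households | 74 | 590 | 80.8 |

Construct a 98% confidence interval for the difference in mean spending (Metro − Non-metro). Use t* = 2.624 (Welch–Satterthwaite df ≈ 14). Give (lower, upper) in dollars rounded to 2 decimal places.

(21.37, 216.63)

Standard errors of each mean: 134.7/√14 = 36.0001 and 80.8/√74 = 9.3928.
SE(x̄₁ − x̄₂) = √(36.0001² + 9.3928²) = 37.2053 for independent samples with unequal variances.
With t* = 2.624, the margin is 2.624 × 37.2053 = 97.6267.
x̄₁ − x̄₂ = 709 − 590 = 119.0000; the interval is 119.0000 ± 97.6267 = (21.37, 216.63).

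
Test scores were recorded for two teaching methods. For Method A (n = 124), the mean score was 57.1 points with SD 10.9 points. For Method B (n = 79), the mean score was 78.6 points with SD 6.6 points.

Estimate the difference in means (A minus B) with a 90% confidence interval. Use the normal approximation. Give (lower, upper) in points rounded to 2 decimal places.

(-23.52, -19.48)

Standard errors of each mean: 10.9/√124 = 0.9788 and 6.6/√79 = 0.7426.
SE(x̄₁ − x̄₂) = √(0.9788² + 0.7426²) = 1.2286 for independent samples with unequal variances.
With z* = 1.645, the margin is 1.645 × 1.2286 = 2.0210.
x̄₁ − x̄₂ = 57.1 − 78.6 = -21.5000; the interval is -21.5000 ± 2.0210 = (-23.52, -19.48).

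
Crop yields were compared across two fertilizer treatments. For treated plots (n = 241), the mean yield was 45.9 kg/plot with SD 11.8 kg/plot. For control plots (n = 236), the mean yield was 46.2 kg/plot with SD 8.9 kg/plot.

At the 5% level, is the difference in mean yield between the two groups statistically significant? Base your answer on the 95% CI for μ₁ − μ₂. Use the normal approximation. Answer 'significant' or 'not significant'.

not significant

SE₁ = s₁/√n₁ = 11.8/√241 = 0.7601; SE₂ = 8.9/√236 = 0.5793.
Independent samples, unequal variances: SE_diff = √(SE₁² + SE₂²) = √(0.57775201 + 0.33558849) = 0.9557.
z* = 1.960, so margin of error = 1.960 × 0.9557 = 1.8732.
Difference in means = 45.9 − 46.2 = -0.3000.
-0.3000 ± 1.8732 → (-2.1732, 1.5732).
The interval (-2.1732, 1.5732) contains 0, so the difference is not significant.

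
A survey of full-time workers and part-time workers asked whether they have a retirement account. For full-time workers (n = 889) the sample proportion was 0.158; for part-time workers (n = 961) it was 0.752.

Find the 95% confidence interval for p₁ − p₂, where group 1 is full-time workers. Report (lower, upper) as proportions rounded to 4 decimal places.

Each SE is √(p̂(1−p̂)/n): √(0.1580·0.8420/889) = 0.01223 and √(0.7520·0.2480/961) = 0.01393.
SE(p̂₁ − p̂₂) = √(SE₁² + SE₂²) = √(0.0001495729 + 0.0001940449) = 0.01854, since the two samples are independent.
At 95% confidence z* = 1.960; margin = 1.960 × 0.01854 = 0.03634.
The difference is 0.1580 − 0.7520 = -0.5940, so the interval is -0.5940 ± 0.03634 = (-0.6303, -0.5577).

(-0.6303, -0.5577)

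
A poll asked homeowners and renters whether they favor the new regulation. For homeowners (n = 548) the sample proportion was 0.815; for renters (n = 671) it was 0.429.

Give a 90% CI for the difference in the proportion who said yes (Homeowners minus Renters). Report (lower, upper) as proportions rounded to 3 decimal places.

(0.344, 0.428)

SE₁ = √(p̂₁(1−p̂₁)/n₁) = √(0.8150·0.1850/548) = 0.01659; SE₂ = √(0.4290·0.5710/671) = 0.01911.
Independent samples: SE of the difference = √(SE₁² + SE₂²) = √(0.0002752281 + 0.0003651921) = 0.02531.
z* for 90% confidence is 1.645, so the margin of error is 1.645 × 0.02531 = 0.04163.
Point estimate p̂₁ − p̂₂ = 0.8150 − 0.4290 = 0.3860.
0.3860 ± 0.04163 → (0.344, 0.428).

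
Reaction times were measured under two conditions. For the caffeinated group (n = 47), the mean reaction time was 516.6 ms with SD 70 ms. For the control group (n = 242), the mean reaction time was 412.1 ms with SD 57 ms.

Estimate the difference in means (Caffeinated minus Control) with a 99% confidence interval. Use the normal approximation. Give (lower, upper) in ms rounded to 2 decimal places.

Standard errors of each mean: 70/√47 = 10.2105 and 57/√242 = 3.6641.
SE(x̄₁ − x̄₂) = √(10.2105² + 3.6641²) = 10.8480 for independent samples with unequal variances.
With z* = 2.576, the margin is 2.576 × 10.8480 = 27.9444.
x̄₁ − x̄₂ = 516.6 − 412.1 = 104.5000; the interval is 104.5000 ± 27.9444 = (76.56, 132.44).

(76.56, 132.44)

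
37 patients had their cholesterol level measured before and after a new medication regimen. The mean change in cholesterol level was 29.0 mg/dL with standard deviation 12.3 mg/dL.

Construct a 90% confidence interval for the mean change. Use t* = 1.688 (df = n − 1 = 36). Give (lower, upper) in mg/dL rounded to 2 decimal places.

This is a matched-pairs design, so SE = s_d/√n = 12.3/√37 = 2.0221.
Margin = 1.688 × 2.0221 = 3.4133; the interval is 29.0 ± 3.4133 = (25.59, 32.41).

(25.59, 32.41)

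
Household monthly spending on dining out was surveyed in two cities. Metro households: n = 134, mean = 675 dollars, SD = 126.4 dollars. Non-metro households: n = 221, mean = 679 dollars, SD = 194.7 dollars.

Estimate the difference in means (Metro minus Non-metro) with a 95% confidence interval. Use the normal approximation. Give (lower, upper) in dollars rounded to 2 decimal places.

Per-group SEs: s₁/√n₁ = 126.4/√134 = 10.9193, s₂/√n₂ = 194.7/√221 = 13.0969.
Unpooled SE of the difference: √(119.23111249 + 171.52878961) = 17.0517.
Margin of error = z* · SE = 1.960 × 17.0517 = 33.4213.
x̄₁ − x̄₂ = 675 − 679 = -4.0000.
CI: -4.0000 ± 33.4213 = (-37.42, 29.42).

(-37.42, 29.42)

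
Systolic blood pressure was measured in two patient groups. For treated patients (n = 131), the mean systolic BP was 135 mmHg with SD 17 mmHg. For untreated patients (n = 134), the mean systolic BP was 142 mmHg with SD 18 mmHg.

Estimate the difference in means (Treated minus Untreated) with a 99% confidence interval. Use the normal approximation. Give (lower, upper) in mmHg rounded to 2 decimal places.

SE₁ = s₁/√n₁ = 17/√131 = 1.4853; SE₂ = 18/√134 = 1.5550.
Independent samples, unequal variances: SE_diff = √(SE₁² + SE₂²) = √(2.20611609 + 2.418025) = 2.1504.
z* = 2.576, so margin of error = 2.576 × 2.1504 = 5.5394.
Difference in means = 135 − 142 = -7.0000.
-7.0000 ± 5.5394 → (-12.54, -1.46).

(-12.54, -1.46)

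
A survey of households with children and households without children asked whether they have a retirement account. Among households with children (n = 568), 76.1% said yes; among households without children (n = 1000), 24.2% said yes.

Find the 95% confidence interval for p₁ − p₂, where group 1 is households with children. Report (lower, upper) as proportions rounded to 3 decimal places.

SE₁ = √(p̂₁(1−p̂₁)/n₁) = √(0.7610·0.2390/568) = 0.01789; SE₂ = √(0.2420·0.7580/1000) = 0.01354.
Independent samples: SE of the difference = √(SE₁² + SE₂²) = √(0.0003200521 + 0.0001833316) = 0.02244.
z* for 95% confidence is 1.960, so the margin of error is 1.960 × 0.02244 = 0.04398.
Point estimate p̂₁ − p̂₂ = 0.7610 − 0.2420 = 0.5190.
0.5190 ± 0.04398 → (0.475, 0.563).

(0.475, 0.563)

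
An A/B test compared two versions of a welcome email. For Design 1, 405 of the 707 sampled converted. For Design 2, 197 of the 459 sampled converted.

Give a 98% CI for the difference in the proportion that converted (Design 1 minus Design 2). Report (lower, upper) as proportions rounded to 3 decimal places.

(0.075, 0.213)

p̂₁ = 405/707 = 0.5728 and p̂₂ = 197/459 = 0.4292.
SE₁ = √(p̂₁(1−p̂₁)/n₁) = √(0.5728·0.4272/707) = 0.01860; SE₂ = √(0.4292·0.5708/459) = 0.02310.
Independent samples: SE of the difference = √(SE₁² + SE₂²) = √(0.00034596 + 0.00053361) = 0.02966.
z* for 98% confidence is 2.326, so the margin of error is 2.326 × 0.02966 = 0.06899.
Point estimate p̂₁ − p̂₂ = 0.5728 − 0.4292 = 0.1436.
0.1436 ± 0.06899 → (0.075, 0.213).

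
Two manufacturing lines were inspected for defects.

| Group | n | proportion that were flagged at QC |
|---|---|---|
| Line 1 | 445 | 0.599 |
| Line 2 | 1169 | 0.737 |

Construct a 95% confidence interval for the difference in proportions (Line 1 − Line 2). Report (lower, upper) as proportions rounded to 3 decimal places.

(-0.190, -0.086)

Each SE is √(p̂(1−p̂)/n): √(0.5990·0.4010/445) = 0.02323 and √(0.7370·0.2630/1169) = 0.01288.
SE(p̂₁ − p̂₂) = √(SE₁² + SE₂²) = √(0.0005396329 + 0.0001658944) = 0.02656, since the two samples are independent.
At 95% confidence z* = 1.960; margin = 1.960 × 0.02656 = 0.05206.
The difference is 0.5990 − 0.7370 = -0.1380, so the interval is -0.1380 ± 0.05206 = (-0.190, -0.086).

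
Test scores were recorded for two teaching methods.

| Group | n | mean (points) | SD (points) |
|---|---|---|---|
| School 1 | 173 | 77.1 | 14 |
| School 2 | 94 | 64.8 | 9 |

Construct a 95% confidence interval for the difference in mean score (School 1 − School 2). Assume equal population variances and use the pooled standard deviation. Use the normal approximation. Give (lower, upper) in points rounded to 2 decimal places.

s_p = √[((n₁−1)s₁² + (n₂−1)s₂²)/(n₁+n₂−2)] = √[(172·14² + 93·9²)/265] = 12.4756.
SE = 12.4756·√(1/173 + 1/94) = 1.5986.
With z* = 1.960, margin = 1.960 × 1.5986 = 3.1333.
x̄₁ − x̄₂ = 77.1 − 64.8 = 12.3000; interval 12.3000 ± 3.1333 = (9.17, 15.43).

(9.17, 15.43)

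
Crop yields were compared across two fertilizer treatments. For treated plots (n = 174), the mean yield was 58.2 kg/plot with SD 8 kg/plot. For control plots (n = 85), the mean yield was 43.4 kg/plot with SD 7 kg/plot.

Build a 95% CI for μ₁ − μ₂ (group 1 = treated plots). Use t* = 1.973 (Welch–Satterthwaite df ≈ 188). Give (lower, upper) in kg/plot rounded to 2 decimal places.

(12.88, 16.72)

Standard errors of each mean: 8/√174 = 0.6065 and 7/√85 = 0.7593.
SE(x̄₁ − x̄₂) = √(0.6065² + 0.7593²) = 0.9718 for independent samples with unequal variances.
With t* = 1.973, the margin is 1.973 × 0.9718 = 1.9174.
x̄₁ − x̄₂ = 58.2 − 43.4 = 14.8000; the interval is 14.8000 ± 1.9174 = (12.88, 16.72).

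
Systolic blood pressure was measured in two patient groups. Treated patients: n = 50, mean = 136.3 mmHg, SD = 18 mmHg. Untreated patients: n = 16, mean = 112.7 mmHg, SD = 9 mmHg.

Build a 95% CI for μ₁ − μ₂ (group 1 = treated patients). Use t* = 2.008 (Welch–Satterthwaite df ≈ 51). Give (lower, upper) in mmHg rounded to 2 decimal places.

(16.78, 30.42)

Per-group SEs: s₁/√n₁ = 18/√50 = 2.5456, s₂/√n₂ = 9/√16 = 2.2500.
Unpooled SE of the difference: √(6.48007936 + 5.0625) = 3.3974.
Margin of error = t* · SE = 2.008 × 3.3974 = 6.8220.
x̄₁ − x̄₂ = 136.3 − 112.7 = 23.6000.
CI: 23.6000 ± 6.8220 = (16.78, 30.42).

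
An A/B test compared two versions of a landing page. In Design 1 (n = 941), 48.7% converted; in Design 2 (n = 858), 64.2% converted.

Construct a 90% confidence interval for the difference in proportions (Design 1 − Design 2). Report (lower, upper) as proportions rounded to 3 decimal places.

Each SE is √(p̂(1−p̂)/n): √(0.4870·0.5130/941) = 0.01629 and √(0.6420·0.3580/858) = 0.01637.
SE(p̂₁ − p̂₂) = √(SE₁² + SE₂²) = √(0.0002653641 + 0.0002679769) = 0.02309, since the two samples are independent.
At 90% confidence z* = 1.645; margin = 1.645 × 0.02309 = 0.03798.
The difference is 0.4870 − 0.6420 = -0.1550, so the interval is -0.1550 ± 0.03798 = (-0.193, -0.117).

(-0.193, -0.117)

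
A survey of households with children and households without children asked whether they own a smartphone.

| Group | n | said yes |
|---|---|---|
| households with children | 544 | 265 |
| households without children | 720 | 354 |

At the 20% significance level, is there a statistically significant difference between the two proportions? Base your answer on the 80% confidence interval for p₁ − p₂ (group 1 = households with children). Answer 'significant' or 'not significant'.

not significant

p̂₁ = 265/544 = 0.4871 and p̂₂ = 354/720 = 0.4917.
SE₁ = √(p̂₁(1−p̂₁)/n₁) = √(0.4871·0.5129/544) = 0.02143; SE₂ = √(0.4917·0.5083/720) = 0.01863.
Independent samples: SE of the difference = √(SE₁² + SE₂²) = √(0.0004592449 + 0.0003470769) = 0.02840.
z* for 80% confidence is 1.282, so the margin of error is 1.282 × 0.02840 = 0.03641.
Point estimate p̂₁ − p̂₂ = 0.4871 − 0.4917 = -0.0046.
-0.0046 ± 0.03641 → (-0.04101, 0.03181).
The interval (-0.04101, 0.03181) contains 0, so the difference is not significant.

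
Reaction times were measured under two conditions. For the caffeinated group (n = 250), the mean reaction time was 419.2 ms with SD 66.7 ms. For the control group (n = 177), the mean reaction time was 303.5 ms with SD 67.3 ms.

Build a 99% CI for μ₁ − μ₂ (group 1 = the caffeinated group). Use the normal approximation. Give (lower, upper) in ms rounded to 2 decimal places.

Standard errors of each mean: 66.7/√250 = 4.2185 and 67.3/√177 = 5.0586.
SE(x̄₁ − x̄₂) = √(4.2185² + 5.0586²) = 6.5867 for independent samples with unequal variances.
With z* = 2.576, the margin is 2.576 × 6.5867 = 16.9673.
x̄₁ − x̄₂ = 419.2 − 303.5 = 115.7000; the interval is 115.7000 ± 16.9673 = (98.73, 132.67).

(98.73, 132.67)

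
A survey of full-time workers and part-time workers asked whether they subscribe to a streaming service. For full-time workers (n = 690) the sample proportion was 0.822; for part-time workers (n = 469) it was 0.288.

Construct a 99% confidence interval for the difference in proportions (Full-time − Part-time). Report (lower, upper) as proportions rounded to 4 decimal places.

The two standard errors are √(0.8220×0.1780/690) = 0.01456 and √(0.2880×0.7120/469) = 0.02091.
Because the samples are independent, SE_diff = √(0.01456² + 0.02091²) = 0.02548.
Using z* = 2.576 for 99%, ME = 2.576 × 0.02548 = 0.06564.
p̂₁ − p̂₂ = 0.5340; interval 0.5340 ± 0.06564 gives (0.4684, 0.5996).

(0.4684, 0.5996)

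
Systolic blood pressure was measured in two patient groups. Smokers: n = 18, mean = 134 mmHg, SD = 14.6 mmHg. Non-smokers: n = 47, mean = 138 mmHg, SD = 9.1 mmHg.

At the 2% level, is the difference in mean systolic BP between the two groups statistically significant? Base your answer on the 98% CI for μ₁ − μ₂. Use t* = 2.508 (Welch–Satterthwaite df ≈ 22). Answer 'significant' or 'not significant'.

not significant

Standard errors of each mean: 14.6/√18 = 3.4413 and 9.1/√47 = 1.3274.
SE(x̄₁ − x̄₂) = √(3.4413² + 1.3274²) = 3.6884 for independent samples with unequal variances.
With t* = 2.508, the margin is 2.508 × 3.6884 = 9.2505.
x̄₁ − x̄₂ = 134 − 138 = -4.0000; the interval is -4.0000 ± 9.2505 = (-13.2505, 5.2505).
The interval (-13.2505, 5.2505) contains 0, so the difference is not significant.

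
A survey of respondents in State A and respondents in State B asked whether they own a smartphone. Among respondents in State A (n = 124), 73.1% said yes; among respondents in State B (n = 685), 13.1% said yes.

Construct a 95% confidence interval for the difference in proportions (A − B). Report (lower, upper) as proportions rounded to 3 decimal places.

(0.518, 0.682)

The two standard errors are √(0.7310×0.2690/124) = 0.03982 and √(0.1310×0.8690/685) = 0.01289.
Because the samples are independent, SE_diff = √(0.03982² + 0.01289²) = 0.04185.
Using z* = 1.960 for 95%, ME = 1.960 × 0.04185 = 0.08203.
p̂₁ − p̂₂ = 0.6000; interval 0.6000 ± 0.08203 gives (0.518, 0.682).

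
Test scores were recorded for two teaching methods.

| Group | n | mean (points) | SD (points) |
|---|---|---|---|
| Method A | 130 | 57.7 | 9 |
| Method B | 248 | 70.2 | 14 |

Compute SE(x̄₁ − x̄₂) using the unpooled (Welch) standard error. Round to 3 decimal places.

1.189

Standard errors of each mean: 9/√130 = 0.7894 and 14/√248 = 0.8890.
SE(x̄₁ − x̄₂) = √(0.7894² + 0.8890²) = 1.1889 for independent samples with unequal variances.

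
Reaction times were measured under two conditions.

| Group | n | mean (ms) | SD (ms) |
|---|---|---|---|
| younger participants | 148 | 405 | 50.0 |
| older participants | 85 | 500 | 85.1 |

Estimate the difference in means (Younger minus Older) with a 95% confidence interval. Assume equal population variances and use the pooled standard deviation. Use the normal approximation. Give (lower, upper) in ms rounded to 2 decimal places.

(-112.34, -77.66)

Pooled variance s_p² = [147·50.0² + 84·85.1²] / (148+85−2) = 4224.3673, so s_p = 64.9951.
SE_diff = s_p·√(1/n₁ + 1/n₂) = 64.9951·√(1/148 + 1/85) = 8.8454.
z* = 1.960; margin = 1.960 × 8.8454 = 17.3370.
Difference = 405 − 500 = -95.0000.
-95.0000 ± 17.3370 → (-112.34, -77.66).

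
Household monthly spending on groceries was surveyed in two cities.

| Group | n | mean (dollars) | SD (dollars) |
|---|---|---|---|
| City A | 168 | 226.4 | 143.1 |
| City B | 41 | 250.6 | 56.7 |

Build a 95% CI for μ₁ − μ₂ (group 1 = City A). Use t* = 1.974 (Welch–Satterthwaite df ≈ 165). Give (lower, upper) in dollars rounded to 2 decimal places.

Per-group SEs: s₁/√n₁ = 143.1/√168 = 11.0404, s₂/√n₂ = 56.7/√41 = 8.8551.
Unpooled SE of the difference: √(121.89043216 + 78.41279601) = 14.1529.
Margin of error = t* · SE = 1.974 × 14.1529 = 27.9378.
x̄₁ − x̄₂ = 226.4 − 250.6 = -24.2000.
CI: -24.2000 ± 27.9378 = (-52.14, 3.74).

(-52.14, 3.74)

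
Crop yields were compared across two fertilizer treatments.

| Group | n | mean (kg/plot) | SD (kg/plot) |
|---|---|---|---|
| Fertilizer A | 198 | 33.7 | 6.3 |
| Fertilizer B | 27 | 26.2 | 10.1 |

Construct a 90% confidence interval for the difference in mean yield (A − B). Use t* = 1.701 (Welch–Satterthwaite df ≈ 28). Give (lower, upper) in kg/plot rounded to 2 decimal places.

(4.11, 10.89)

Standard errors of each mean: 6.3/√198 = 0.4477 and 10.1/√27 = 1.9437.
SE(x̄₁ − x̄₂) = √(0.4477² + 1.9437²) = 1.9946 for independent samples with unequal variances.
With t* = 1.701, the margin is 1.701 × 1.9946 = 3.3928.
x̄₁ − x̄₂ = 33.7 − 26.2 = 7.5000; the interval is 7.5000 ± 3.3928 = (4.11, 10.89).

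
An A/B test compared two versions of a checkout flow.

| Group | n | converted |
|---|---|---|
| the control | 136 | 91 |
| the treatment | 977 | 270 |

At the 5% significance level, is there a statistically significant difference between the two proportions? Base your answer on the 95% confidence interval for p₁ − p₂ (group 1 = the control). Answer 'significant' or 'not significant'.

p̂₁ = 91/136 = 0.6691 and p̂₂ = 270/977 = 0.2764.
SE₁ = √(p̂₁(1−p̂₁)/n₁) = √(0.6691·0.3309/136) = 0.04035; SE₂ = √(0.2764·0.7236/977) = 0.01431.
Independent samples: SE of the difference = √(SE₁² + SE₂²) = √(0.0016281225 + 0.0002047761) = 0.04281.
z* for 95% confidence is 1.960, so the margin of error is 1.960 × 0.04281 = 0.08391.
Point estimate p̂₁ − p̂₂ = 0.6691 − 0.2764 = 0.3927.
0.3927 ± 0.08391 → (0.30879, 0.47661).
The interval (0.30879, 0.47661) does not contain 0, so the difference is significant.

significant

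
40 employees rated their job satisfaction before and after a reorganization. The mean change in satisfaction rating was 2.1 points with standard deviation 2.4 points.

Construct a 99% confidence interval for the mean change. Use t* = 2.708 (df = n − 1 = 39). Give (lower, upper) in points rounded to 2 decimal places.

(1.07, 3.13)

Paired design: SE = s_d/√n = 2.4/√40 = 0.3795.
t* = 2.708; margin of error = 2.708 × 0.3795 = 1.0277.
2.1 ± 1.0277 → (1.07, 3.13).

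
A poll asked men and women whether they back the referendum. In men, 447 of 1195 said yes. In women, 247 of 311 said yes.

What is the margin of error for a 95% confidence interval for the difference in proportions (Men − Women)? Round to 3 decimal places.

First, p̂₁ = 447/1195 = 0.3741; p̂₂ = 247/311 = 0.7942.
The two standard errors are √(0.3741×0.6259/1195) = 0.01400 and √(0.7942×0.2058/311) = 0.02292.
Because the samples are independent, SE_diff = √(0.01400² + 0.02292²) = 0.02686.
Using z* = 1.960 for 95%, ME = 1.960 × 0.02686 = 0.05265.

0.053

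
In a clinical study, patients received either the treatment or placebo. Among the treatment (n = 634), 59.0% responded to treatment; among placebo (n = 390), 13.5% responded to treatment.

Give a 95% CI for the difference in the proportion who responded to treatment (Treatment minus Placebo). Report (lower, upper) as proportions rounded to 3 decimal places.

SE₁ = √(p̂₁(1−p̂₁)/n₁) = √(0.5900·0.4100/634) = 0.01953; SE₂ = √(0.1350·0.8650/390) = 0.01730.
Independent samples: SE of the difference = √(SE₁² + SE₂²) = √(0.0003814209 + 0.00029929) = 0.02609.
z* for 95% confidence is 1.960, so the margin of error is 1.960 × 0.02609 = 0.05114.
Point estimate p̂₁ − p̂₂ = 0.5900 − 0.1350 = 0.4550.
0.4550 ± 0.05114 → (0.404, 0.506).

(0.404, 0.506)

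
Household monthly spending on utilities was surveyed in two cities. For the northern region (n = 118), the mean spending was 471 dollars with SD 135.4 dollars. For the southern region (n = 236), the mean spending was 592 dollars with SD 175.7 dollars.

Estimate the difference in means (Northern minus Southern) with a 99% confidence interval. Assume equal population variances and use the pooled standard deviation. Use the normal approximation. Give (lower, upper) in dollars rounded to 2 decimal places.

(-168.46, -73.54)

Pooled variance s_p² = [117·135.4² + 235·175.7²] / (118+236−2) = 26703.2525, so s_p = 163.4113.
SE_diff = s_p·√(1/n₁ + 1/n₂) = 163.4113·√(1/118 + 1/236) = 18.4241.
z* = 2.576; margin = 2.576 × 18.4241 = 47.4605.
Difference = 471 − 592 = -121.0000.
-121.0000 ± 47.4605 → (-168.46, -73.54).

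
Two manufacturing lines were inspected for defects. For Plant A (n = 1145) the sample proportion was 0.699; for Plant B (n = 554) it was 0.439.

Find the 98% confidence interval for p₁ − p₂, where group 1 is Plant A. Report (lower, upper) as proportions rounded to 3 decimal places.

Each SE is √(p̂(1−p̂)/n): √(0.6990·0.3010/1145) = 0.01356 and √(0.4390·0.5610/554) = 0.02108.
SE(p̂₁ − p̂₂) = √(SE₁² + SE₂²) = √(0.0001838736 + 0.0004443664) = 0.02506, since the two samples are independent.
At 98% confidence z* = 2.326; margin = 2.326 × 0.02506 = 0.05829.
The difference is 0.6990 − 0.4390 = 0.2600, so the interval is 0.2600 ± 0.05829 = (0.202, 0.318).

(0.202, 0.318)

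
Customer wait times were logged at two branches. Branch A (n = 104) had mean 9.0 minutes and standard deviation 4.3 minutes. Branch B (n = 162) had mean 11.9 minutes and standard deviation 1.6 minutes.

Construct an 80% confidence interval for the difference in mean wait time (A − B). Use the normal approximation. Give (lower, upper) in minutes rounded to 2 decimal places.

(-3.46, -2.34)

SE₁ = s₁/√n₁ = 4.3/√104 = 0.4216; SE₂ = 1.6/√162 = 0.1257.
Independent samples, unequal variances: SE_diff = √(SE₁² + SE₂²) = √(0.17774656 + 0.01580049) = 0.4399.
z* = 1.282, so margin of error = 1.282 × 0.4399 = 0.5640.
Difference in means = 9.0 − 11.9 = -2.9000.
-2.9000 ± 0.5640 → (-3.46, -2.34).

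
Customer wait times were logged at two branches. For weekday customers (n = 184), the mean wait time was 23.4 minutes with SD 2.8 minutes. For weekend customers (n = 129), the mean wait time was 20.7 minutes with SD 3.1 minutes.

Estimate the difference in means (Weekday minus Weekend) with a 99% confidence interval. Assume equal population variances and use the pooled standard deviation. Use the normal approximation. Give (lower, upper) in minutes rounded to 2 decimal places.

(1.83, 3.57)

s_p = √[((n₁−1)s₁² + (n₂−1)s₂²)/(n₁+n₂−2)] = √[(183·2.8² + 128·3.1²)/311] = 2.9272.
SE = 2.9272·√(1/184 + 1/129) = 0.3361.
With z* = 2.576, margin = 2.576 × 0.3361 = 0.8658.
x̄₁ − x̄₂ = 23.4 − 20.7 = 2.7000; interval 2.7000 ± 0.8658 = (1.83, 3.57).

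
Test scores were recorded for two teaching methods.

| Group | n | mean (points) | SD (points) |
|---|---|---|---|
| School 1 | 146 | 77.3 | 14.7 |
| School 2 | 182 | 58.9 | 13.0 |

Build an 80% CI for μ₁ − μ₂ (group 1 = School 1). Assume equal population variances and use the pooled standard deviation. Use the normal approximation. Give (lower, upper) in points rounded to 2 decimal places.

Pooled variance s_p² = [145·14.7² + 181·13.0²] / (146+182−2) = 189.9449, so s_p = 13.7820.
SE_diff = s_p·√(1/n₁ + 1/n₂) = 13.7820·√(1/146 + 1/182) = 1.5312.
z* = 1.282; margin = 1.282 × 1.5312 = 1.9630.
Difference = 77.3 − 58.9 = 18.4000.
18.4000 ± 1.9630 → (16.44, 20.36).

(16.44, 20.36)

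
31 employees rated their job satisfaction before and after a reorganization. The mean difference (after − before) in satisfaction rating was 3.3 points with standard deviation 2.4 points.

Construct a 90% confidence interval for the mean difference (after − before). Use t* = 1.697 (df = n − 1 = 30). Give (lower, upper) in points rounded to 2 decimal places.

This is a matched-pairs design, so SE = s_d/√n = 2.4/√31 = 0.4311.
Margin = 1.697 × 0.4311 = 0.7316; the interval is 3.3 ± 0.7316 = (2.57, 4.03).

(2.57, 4.03)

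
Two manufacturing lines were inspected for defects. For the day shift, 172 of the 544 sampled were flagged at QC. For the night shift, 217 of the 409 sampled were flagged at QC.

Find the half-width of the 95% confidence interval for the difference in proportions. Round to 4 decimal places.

0.0622

Sample proportions: 172/544 = 0.3162, 217/409 = 0.5306.
Each SE is √(p̂(1−p̂)/n): √(0.3162·0.6838/544) = 0.01994 and √(0.5306·0.4694/409) = 0.02468.
SE(p̂₁ − p̂₂) = √(SE₁² + SE₂²) = √(0.0003976036 + 0.0006091024) = 0.03173, since the two samples are independent.
At 95% confidence z* = 1.960; margin = 1.960 × 0.03173 = 0.06219.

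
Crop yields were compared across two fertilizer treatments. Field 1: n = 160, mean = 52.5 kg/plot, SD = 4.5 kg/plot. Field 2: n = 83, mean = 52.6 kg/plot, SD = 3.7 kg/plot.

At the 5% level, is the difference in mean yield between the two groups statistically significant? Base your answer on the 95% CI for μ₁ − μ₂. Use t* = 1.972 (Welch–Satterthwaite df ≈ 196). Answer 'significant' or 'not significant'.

Standard errors of each mean: 4.5/√160 = 0.3558 and 3.7/√83 = 0.4061.
SE(x̄₁ − x̄₂) = √(0.3558² + 0.4061²) = 0.5399 for independent samples with unequal variances.
With t* = 1.972, the margin is 1.972 × 0.5399 = 1.0647.
x̄₁ − x̄₂ = 52.5 − 52.6 = -0.1000; the interval is -0.1000 ± 1.0647 = (-1.1647, 0.9647).
The interval (-1.1647, 0.9647) contains 0, so the difference is not significant.

not significant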